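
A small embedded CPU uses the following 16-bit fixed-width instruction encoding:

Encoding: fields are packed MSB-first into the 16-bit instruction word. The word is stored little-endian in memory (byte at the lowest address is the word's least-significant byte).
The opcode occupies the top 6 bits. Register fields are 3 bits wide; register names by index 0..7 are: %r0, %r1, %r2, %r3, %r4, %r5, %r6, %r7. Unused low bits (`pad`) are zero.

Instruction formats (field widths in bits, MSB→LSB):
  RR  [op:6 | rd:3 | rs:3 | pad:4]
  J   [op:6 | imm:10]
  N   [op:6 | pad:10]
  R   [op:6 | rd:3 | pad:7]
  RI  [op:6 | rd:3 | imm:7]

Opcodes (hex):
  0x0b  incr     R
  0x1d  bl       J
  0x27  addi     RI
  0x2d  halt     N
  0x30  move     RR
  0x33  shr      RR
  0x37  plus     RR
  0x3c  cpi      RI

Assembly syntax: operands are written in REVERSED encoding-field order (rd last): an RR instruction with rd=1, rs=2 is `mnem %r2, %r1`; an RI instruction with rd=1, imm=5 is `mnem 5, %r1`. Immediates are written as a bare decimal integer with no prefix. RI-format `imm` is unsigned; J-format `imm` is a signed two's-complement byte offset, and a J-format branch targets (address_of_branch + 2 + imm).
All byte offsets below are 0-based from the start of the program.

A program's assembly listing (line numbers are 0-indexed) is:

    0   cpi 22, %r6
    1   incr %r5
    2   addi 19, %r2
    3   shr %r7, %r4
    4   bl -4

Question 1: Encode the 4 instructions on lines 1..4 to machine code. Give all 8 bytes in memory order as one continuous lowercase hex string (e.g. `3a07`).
1. incr fields op=0xb:6|rd=5:3|pad=0:7 → word 2e80h → 80 2e
2. addi fields op=0x27:6|rd=2:3|imm=19:7 → word 9d13h → 13 9d
3. shr fields op=0x33:6|rd=4:3|rs=7:3|pad=0:4 → word ce70h → 70 ce
4. bl fields op=0x1d:6|imm=-4:10 → word 77fch → fc 77

802e139d70cefc77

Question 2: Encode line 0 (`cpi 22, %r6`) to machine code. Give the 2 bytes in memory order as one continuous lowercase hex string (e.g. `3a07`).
0. cpi fields op=0x3c:6|rd=6:3|imm=22:7 → word f316h → 16 f3

16f3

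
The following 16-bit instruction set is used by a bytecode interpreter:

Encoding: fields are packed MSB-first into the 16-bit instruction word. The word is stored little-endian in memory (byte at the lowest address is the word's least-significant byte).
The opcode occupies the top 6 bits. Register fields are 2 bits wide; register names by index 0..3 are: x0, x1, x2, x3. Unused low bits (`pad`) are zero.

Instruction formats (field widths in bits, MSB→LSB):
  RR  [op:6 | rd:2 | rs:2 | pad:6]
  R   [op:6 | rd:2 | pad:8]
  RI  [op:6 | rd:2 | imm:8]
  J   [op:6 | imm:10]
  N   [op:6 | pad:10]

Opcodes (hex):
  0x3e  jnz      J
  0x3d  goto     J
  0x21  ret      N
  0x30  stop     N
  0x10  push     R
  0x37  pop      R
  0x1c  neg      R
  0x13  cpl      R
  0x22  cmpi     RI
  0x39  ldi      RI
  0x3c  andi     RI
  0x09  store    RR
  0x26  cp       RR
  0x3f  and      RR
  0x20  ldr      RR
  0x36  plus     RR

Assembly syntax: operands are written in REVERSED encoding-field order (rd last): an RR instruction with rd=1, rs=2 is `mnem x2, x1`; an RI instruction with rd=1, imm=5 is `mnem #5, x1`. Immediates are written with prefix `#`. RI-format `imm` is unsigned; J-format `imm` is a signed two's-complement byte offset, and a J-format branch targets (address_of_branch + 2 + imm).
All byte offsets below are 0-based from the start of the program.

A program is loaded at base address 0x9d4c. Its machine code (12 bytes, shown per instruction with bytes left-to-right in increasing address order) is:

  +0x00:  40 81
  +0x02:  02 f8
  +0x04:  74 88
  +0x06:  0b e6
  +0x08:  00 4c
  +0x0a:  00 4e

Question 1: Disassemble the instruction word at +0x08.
cpl x0

[08] 00 4c → 0x4c00
  opcode bits[15:10]=0x13: cpl/R
  rd: (w>>8)&0x3=0x0 → x0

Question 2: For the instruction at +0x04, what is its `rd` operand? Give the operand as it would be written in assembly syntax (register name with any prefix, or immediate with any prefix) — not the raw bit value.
@+04  little-endian(74 88) = 0x8874
  opcode bits[15:10]=0x22: cmpi/RI
  rd@[9:8]=0x0 ⇒ x0
  imm@[7:0]=0x74 ⇒ #116

x0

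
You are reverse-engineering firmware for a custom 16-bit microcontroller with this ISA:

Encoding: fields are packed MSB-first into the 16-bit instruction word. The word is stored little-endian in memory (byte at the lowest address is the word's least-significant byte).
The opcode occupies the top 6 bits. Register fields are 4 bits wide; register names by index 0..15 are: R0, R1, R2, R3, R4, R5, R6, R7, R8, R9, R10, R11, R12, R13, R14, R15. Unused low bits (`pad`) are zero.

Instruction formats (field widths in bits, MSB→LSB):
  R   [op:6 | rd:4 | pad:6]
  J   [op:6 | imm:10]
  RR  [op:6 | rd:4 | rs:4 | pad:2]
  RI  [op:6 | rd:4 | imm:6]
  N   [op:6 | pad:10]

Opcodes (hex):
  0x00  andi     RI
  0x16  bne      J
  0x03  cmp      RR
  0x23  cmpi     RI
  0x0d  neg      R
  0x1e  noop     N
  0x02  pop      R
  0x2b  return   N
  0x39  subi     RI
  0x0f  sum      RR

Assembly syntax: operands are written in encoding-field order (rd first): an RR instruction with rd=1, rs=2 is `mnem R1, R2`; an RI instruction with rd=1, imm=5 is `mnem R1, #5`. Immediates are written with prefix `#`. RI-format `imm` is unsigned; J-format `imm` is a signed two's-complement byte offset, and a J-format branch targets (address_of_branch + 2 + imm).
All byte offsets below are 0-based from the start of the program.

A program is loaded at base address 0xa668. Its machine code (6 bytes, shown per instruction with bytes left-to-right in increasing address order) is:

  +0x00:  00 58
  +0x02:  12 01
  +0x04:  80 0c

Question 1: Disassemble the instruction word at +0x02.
andi R4, #18

+0x02: 12 01 ⇒ word 0x0112 (little)
  top 6b → 0x0 → andi [RI]
  rd@[9:6]=0x4 ⇒ R4
  imm@[5:0]=0x12 ⇒ #18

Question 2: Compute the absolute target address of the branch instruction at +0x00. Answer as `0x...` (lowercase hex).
0xa66a

+0x00: 00 58 ⇒ word 0x5800 (little)
  top 6b → 0x16 → bne [J]
  imm: (w>>0)&0x3ff=0x0 → #0
  target = base 0xa668 + off 0x00 + 2 + imm 0 = 0xa66a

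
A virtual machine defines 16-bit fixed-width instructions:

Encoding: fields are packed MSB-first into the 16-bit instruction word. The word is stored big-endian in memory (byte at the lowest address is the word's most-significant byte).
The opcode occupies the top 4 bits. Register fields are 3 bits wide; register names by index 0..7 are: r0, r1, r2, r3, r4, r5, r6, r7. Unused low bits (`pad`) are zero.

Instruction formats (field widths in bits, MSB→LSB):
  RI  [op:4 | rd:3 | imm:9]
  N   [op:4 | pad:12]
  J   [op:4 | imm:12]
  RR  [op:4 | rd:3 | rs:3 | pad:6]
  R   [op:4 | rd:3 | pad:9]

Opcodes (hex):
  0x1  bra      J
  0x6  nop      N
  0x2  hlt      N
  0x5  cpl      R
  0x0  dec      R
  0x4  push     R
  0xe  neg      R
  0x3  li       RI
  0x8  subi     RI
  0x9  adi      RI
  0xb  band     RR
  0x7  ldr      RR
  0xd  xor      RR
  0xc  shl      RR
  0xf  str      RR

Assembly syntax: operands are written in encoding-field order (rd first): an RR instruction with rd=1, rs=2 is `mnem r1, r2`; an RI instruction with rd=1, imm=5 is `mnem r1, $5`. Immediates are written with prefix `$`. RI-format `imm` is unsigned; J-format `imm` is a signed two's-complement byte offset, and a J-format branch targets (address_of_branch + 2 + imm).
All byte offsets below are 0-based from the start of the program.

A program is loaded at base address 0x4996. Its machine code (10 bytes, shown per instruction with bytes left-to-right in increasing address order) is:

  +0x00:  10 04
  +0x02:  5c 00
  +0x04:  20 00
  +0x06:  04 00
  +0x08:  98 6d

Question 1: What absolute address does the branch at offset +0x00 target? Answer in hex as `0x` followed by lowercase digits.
+0x00: 10 04 ⇒ word 0x1004 (big)
  top 4b → 0x1 → bra [J]
  imm@[11:0]=0x4 ⇒ $4
  target = base 0x4996 + off 0x00 + 2 + imm 4 = 0x499c

0x499c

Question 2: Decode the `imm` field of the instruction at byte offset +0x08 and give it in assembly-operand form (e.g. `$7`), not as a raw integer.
+0x08: 98 6d ⇒ word 0x986d (big)
  top 4b → 0x9 → adi [RI]
  rd@[11:9]=0x4 ⇒ r4
  imm@[8:0]=0x6d ⇒ $109

$109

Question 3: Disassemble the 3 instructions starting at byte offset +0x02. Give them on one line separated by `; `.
@+02  big-endian(5c 00) = 0x5c00
  op=0x5c00>>12=0x5 ⇒ cpl (R)
  rd: (w>>9)&0x7=0x6 → r6
@+04  big-endian(20 00) = 0x2000
  op=0x2000>>12=0x2 ⇒ hlt (N)
@+06  big-endian(04 00) = 0x0400
  op=0x0400>>12=0x0 ⇒ dec (R)
  rd: (w>>9)&0x7=0x2 → r2

cpl r6; hlt; dec r2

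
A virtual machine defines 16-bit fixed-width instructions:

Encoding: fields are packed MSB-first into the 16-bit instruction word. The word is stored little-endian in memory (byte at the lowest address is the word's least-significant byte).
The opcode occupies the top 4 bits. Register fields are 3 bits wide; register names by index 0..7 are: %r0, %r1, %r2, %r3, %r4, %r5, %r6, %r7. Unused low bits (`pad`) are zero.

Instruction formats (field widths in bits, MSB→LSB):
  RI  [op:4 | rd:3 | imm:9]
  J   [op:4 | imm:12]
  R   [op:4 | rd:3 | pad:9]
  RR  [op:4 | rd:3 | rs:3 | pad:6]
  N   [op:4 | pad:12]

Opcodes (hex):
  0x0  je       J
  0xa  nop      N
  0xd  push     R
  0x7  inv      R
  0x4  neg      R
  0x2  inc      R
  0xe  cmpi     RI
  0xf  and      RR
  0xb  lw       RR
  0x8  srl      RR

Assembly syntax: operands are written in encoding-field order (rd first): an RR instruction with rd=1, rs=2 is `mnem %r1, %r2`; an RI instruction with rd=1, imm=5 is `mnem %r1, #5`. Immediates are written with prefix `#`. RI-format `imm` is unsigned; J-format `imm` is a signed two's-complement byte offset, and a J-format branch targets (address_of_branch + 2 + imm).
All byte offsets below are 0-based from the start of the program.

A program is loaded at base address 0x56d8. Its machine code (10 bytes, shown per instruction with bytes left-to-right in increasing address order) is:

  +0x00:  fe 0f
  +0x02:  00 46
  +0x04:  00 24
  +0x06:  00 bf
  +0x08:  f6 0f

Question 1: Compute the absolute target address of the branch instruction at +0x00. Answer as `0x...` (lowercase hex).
0x56d8

off 0x00: read fe 0f as little → 0x0ffe
  opcode bits[15:12]=0x0: je/J
  imm: (w>>0)&0xfff=0xffe (s12→-2) → #-2
  target = base 0x56d8 + off 0x00 + 2 + imm -2 = 0x56d8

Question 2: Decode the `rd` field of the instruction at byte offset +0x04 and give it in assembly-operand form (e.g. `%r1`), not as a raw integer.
%r2

[04] 00 24 → 0x2400
  top 4b → 0x2 → inc [R]
  rd: (w>>9)&0x7=0x2 → %r2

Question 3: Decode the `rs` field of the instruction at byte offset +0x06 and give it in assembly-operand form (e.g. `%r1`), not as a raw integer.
%r4

off 0x06: read 00 bf as little → 0xbf00
  top 4b → 0xb → lw [RR]
  rd: (w>>9)&0x7=0x7 → %r7
  rs: (w>>6)&0x7=0x4 → %r4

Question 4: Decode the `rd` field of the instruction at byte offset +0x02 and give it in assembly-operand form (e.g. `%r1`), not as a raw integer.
%r3

+0x02: 00 46 ⇒ word 0x4600 (little)
  opcode bits[15:12]=0x4: neg/R
  rd@[11:9]=0x3 ⇒ %r3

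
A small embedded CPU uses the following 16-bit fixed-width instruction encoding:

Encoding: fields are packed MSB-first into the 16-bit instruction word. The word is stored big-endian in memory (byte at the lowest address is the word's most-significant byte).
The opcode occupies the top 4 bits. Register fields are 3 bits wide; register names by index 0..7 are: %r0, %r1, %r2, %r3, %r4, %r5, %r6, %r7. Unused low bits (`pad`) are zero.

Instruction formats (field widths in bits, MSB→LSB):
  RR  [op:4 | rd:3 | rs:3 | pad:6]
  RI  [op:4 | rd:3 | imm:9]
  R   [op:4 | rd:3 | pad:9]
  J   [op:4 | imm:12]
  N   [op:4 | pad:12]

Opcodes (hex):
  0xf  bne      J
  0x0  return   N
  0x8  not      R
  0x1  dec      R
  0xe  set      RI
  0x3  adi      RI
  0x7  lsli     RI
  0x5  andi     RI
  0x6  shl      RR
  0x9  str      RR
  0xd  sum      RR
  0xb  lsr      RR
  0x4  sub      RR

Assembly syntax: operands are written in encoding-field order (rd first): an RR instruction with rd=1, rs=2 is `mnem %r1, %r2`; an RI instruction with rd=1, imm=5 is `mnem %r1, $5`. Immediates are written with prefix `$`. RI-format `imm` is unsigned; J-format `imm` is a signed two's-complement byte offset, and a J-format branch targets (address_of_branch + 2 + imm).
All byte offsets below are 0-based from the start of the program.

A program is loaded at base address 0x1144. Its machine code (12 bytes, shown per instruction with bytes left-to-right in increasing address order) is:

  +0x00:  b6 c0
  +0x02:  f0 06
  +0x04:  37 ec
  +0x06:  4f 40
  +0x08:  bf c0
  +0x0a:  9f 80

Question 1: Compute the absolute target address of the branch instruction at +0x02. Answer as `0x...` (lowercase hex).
0x114e

[02] f0 06 → 0xf006
  top 4b → 0xf → bne [J]
  [11:0] imm=6 = $6
  target = base 0x1144 + off 0x02 + 2 + imm 6 = 0x114e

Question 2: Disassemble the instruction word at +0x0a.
str %r7, %r6

off 0x0a: read 9f 80 as big → 0x9f80
  opcode bits[15:12]=0x9: str/RR
  rd: (w>>9)&0x7=0x7 → %r7
  rs: (w>>6)&0x7=0x6 → %r6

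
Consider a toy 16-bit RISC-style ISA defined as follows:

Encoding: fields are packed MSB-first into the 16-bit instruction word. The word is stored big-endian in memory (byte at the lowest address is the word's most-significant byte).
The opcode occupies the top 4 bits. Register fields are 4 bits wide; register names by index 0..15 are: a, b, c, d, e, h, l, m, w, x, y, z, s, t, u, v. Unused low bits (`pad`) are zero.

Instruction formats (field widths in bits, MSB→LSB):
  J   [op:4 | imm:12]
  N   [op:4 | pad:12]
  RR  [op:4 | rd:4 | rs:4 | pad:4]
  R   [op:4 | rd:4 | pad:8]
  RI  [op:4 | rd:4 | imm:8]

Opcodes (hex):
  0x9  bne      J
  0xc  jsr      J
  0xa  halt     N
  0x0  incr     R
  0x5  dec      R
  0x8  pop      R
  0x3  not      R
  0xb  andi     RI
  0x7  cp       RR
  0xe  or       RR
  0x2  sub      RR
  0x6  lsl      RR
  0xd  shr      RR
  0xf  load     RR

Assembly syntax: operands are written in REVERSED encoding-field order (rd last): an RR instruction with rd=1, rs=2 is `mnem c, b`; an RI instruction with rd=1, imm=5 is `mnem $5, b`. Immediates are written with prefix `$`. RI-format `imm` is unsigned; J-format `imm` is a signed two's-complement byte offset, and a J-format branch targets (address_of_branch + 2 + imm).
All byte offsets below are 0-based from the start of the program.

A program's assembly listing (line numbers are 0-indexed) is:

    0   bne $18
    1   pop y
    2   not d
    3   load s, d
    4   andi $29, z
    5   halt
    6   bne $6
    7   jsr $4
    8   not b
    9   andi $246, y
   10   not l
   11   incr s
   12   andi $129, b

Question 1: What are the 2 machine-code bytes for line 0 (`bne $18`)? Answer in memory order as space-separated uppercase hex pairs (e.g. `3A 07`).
0. bne fields op=0x9:4|imm=18:12 → word 9012h → 90 12

90 12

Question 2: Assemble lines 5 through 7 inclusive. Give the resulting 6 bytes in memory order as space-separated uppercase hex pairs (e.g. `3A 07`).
A0 00 90 06 C0 04

line 5 (halt): pack op=0xa:4|pad=0:12 = 0xa000; big→ a0 00
line 6 (bne): pack op=0x9:4|imm=6:12 = 0x9006; big→ 90 06
line 7 (jsr): pack op=0xc:4|imm=4:12 = 0xc004; big→ c0 04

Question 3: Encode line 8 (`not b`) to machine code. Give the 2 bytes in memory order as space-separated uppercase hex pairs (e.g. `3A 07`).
31 00

L8: not op=0x3:4|rd=1:4|pad=0:8 ⇒ 0x3100 ⇒ big 31 00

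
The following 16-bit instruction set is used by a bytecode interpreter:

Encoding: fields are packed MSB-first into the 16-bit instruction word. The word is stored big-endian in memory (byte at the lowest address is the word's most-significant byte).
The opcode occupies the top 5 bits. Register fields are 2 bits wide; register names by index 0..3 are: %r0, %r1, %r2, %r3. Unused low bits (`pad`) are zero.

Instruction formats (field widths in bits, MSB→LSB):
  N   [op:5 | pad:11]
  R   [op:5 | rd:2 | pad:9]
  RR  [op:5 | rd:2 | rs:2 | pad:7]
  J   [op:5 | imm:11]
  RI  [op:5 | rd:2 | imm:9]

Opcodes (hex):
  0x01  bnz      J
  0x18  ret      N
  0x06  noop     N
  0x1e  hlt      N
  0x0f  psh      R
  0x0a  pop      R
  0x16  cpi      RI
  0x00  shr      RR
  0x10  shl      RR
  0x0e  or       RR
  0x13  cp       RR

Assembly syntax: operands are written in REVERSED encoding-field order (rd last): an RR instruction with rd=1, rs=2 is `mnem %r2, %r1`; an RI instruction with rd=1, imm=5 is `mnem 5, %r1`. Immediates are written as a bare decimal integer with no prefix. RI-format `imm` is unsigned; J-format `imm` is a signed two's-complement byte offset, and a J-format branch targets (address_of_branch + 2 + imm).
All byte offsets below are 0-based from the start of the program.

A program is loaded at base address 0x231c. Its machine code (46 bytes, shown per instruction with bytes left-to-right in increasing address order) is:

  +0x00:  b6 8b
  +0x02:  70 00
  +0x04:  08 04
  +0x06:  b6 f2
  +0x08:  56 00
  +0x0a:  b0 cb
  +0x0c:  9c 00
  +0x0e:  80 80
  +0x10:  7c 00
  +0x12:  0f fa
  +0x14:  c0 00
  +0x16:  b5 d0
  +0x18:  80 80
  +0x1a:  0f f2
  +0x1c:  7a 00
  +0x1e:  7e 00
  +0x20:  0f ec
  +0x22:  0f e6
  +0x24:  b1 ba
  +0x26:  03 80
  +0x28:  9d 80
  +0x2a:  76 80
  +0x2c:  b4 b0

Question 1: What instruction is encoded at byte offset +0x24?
+0x24: b1 ba ⇒ word 0xb1ba (big)
  op=0xb1ba>>11=0x16 ⇒ cpi (RI)
  rd@[10:9]=0x0 ⇒ %r0
  imm@[8:0]=0x1ba ⇒ 442

cpi 442, %r0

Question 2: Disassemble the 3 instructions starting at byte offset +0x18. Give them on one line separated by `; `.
[18] 80 80 → 0x8080
  opcode bits[15:11]=0x10: shl/RR
  rd@[10:9]=0x0 ⇒ %r0
  rs@[8:7]=0x1 ⇒ %r1
[1a] 0f f2 → 0x0ff2
  opcode bits[15:11]=0x1: bnz/J
  imm@[10:0]=0x7f2 (s11→-14) ⇒ -14
[1c] 7a 00 → 0x7a00
  opcode bits[15:11]=0xf: psh/R
  rd@[10:9]=0x1 ⇒ %r1

shl %r1, %r0; bnz -14; psh %r1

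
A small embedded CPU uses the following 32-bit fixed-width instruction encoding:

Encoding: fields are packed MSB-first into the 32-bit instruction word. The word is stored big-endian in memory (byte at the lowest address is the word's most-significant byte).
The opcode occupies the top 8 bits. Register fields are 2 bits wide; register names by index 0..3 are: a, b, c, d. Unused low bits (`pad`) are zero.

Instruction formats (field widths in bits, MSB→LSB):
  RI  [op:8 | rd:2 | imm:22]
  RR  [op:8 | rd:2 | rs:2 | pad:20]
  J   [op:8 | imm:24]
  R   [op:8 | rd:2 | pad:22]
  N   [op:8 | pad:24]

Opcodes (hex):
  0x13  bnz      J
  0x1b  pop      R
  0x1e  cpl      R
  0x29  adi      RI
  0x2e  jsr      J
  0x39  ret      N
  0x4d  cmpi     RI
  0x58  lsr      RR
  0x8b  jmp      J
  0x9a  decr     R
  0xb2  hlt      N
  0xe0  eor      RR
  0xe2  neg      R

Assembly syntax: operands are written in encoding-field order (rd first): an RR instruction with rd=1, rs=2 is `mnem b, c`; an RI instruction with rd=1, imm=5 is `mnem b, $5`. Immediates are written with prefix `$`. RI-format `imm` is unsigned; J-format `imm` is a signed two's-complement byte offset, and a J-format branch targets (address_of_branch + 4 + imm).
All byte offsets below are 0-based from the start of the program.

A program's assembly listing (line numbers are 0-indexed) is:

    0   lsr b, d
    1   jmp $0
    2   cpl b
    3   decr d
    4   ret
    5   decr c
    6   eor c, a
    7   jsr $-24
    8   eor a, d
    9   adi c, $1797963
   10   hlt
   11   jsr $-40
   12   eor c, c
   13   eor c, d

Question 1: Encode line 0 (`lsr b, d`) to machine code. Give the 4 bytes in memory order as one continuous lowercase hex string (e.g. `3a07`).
L0: lsr op=0x58:8|rd=1:2|rs=3:2|pad=0:20 ⇒ 0x58700000 ⇒ big 58 70 00 00

58700000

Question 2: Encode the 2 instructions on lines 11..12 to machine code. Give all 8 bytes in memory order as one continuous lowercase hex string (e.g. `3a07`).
2effffd8e0a00000

L11: jsr op=0x2e:8|imm=-40:24 ⇒ 0x2effffd8 ⇒ big 2e ff ff d8
L12: eor op=0xe0:8|rd=2:2|rs=2:2|pad=0:20 ⇒ 0xe0a00000 ⇒ big e0 a0 00 00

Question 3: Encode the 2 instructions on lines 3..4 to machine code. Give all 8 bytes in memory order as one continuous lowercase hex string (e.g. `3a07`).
L3: decr op=0x9a:8|rd=3:2|pad=0:22 ⇒ 0x9ac00000 ⇒ big 9a c0 00 00
L4: ret op=0x39:8|pad=0:24 ⇒ 0x39000000 ⇒ big 39 00 00 00

9ac0000039000000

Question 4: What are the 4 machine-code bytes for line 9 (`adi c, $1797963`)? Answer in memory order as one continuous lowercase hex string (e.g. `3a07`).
299b6f4b

L9: adi op=0x29:8|rd=2:2|imm=1797963:22 ⇒ 0x299b6f4b ⇒ big 29 9b 6f 4b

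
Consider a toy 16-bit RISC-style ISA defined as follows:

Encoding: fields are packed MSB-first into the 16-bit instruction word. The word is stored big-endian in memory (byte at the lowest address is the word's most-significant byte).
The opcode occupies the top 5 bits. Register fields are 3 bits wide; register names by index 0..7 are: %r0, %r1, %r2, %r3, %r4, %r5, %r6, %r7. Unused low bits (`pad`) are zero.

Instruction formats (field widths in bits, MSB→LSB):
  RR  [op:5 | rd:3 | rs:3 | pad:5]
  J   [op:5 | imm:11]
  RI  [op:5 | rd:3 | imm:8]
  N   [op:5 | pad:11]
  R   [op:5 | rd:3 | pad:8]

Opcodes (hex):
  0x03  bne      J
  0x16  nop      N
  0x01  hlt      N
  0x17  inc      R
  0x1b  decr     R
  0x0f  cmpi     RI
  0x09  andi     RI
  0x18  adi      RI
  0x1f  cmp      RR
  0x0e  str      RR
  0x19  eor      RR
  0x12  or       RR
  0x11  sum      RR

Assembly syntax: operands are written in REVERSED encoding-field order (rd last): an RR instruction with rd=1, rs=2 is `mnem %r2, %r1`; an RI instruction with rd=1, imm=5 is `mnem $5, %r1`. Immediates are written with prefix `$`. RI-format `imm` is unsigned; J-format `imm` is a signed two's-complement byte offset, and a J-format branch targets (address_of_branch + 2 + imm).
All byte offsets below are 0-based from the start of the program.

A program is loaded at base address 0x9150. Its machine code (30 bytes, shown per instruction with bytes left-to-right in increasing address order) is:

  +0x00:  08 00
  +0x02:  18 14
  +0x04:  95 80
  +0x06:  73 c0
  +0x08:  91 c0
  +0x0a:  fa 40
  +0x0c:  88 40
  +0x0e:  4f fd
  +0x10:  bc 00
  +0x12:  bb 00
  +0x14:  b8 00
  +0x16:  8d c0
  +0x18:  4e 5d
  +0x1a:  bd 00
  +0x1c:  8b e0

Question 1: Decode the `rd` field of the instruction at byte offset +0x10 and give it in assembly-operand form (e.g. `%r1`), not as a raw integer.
%r4

@+10  big-endian(bc 00) = 0xbc00
  opcode bits[15:11]=0x17: inc/R
  [10:8] rd=4 = %r4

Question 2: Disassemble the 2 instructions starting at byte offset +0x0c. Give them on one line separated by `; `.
sum %r2, %r0; andi $253, %r7

@+0c  big-endian(88 40) = 0x8840
  op=0x8840>>11=0x11 ⇒ sum (RR)
  [10:8] rd=0 = %r0
  [7:5] rs=2 = %r2
@+0e  big-endian(4f fd) = 0x4ffd
  op=0x4ffd>>11=0x9 ⇒ andi (RI)
  [10:8] rd=7 = %r7
  [7:0] imm=253 = $253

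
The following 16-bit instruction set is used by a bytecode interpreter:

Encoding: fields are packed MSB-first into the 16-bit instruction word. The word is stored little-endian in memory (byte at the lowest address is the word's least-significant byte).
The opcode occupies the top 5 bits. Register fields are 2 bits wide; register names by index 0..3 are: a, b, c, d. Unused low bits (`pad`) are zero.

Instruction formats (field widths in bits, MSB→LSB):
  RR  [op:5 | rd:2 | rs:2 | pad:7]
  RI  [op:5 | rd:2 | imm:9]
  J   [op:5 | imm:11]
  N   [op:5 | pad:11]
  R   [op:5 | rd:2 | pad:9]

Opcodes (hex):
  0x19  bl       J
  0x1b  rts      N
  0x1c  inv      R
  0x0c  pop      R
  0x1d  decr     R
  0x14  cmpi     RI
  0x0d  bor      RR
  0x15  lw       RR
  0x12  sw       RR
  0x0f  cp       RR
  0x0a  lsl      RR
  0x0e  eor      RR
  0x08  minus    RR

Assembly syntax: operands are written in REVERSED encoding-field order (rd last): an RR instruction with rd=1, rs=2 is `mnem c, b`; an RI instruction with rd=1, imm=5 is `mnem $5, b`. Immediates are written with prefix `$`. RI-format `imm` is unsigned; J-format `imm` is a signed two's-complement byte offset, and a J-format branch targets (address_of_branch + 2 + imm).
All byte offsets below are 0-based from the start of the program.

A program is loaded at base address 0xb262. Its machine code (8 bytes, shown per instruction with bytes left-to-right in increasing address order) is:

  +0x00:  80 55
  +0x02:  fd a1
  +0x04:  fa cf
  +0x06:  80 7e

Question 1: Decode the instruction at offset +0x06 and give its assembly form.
off 0x06: read 80 7e as little → 0x7e80
  opcode bits[15:11]=0xf: cp/RR
  rd: (w>>9)&0x3=0x3 → d
  rs: (w>>7)&0x3=0x1 → b

cp b, d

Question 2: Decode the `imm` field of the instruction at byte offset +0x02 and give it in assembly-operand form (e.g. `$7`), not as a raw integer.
$509

off 0x02: read fd a1 as little → 0xa1fd
  top 5b → 0x14 → cmpi [RI]
  rd@[10:9]=0x0 ⇒ a
  imm@[8:0]=0x1fd ⇒ $509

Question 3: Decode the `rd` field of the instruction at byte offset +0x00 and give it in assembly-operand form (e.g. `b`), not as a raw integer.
[00] 80 55 → 0x5580
  opcode bits[15:11]=0xa: lsl/RR
  rd: (w>>9)&0x3=0x2 → c
  rs: (w>>7)&0x3=0x3 → d

c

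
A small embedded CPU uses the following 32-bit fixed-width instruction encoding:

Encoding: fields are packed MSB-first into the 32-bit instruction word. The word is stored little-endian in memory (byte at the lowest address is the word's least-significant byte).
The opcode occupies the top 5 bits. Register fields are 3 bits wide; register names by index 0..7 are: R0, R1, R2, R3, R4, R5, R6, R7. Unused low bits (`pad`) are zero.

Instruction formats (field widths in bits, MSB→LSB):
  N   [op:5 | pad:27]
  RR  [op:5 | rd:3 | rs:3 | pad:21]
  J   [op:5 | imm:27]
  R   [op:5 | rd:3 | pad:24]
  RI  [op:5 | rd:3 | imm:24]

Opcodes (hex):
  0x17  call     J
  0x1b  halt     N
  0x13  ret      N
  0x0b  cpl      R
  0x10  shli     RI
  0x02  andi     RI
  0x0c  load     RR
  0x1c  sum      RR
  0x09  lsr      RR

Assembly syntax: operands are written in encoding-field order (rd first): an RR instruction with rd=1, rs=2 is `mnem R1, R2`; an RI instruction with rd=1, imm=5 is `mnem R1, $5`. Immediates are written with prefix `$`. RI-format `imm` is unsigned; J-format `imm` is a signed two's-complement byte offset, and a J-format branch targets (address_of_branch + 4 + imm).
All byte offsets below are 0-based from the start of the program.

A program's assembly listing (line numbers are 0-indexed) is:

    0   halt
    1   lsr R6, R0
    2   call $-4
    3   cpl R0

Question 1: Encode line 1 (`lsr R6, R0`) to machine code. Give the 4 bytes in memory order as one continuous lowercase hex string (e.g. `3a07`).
L1: lsr op=0x9:5|rd=6:3|rs=0:3|pad=0:21 ⇒ 0x4e000000 ⇒ little 00 00 00 4e

0000004e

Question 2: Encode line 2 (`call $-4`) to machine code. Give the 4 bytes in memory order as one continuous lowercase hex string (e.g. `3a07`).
fcffffbf

2. call fields op=0x17:5|imm=-4:27 → word bffffffch → fc ff ff bf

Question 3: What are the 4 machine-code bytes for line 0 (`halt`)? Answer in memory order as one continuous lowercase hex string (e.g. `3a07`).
L0: halt op=0x1b:5|pad=0:27 ⇒ 0xd8000000 ⇒ little 00 00 00 d8

000000d8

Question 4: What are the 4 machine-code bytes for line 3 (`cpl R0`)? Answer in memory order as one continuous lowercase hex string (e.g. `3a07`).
00000058

line 3 (cpl): pack op=0xb:5|rd=0:3|pad=0:24 = 0x58000000; little→ 00 00 00 58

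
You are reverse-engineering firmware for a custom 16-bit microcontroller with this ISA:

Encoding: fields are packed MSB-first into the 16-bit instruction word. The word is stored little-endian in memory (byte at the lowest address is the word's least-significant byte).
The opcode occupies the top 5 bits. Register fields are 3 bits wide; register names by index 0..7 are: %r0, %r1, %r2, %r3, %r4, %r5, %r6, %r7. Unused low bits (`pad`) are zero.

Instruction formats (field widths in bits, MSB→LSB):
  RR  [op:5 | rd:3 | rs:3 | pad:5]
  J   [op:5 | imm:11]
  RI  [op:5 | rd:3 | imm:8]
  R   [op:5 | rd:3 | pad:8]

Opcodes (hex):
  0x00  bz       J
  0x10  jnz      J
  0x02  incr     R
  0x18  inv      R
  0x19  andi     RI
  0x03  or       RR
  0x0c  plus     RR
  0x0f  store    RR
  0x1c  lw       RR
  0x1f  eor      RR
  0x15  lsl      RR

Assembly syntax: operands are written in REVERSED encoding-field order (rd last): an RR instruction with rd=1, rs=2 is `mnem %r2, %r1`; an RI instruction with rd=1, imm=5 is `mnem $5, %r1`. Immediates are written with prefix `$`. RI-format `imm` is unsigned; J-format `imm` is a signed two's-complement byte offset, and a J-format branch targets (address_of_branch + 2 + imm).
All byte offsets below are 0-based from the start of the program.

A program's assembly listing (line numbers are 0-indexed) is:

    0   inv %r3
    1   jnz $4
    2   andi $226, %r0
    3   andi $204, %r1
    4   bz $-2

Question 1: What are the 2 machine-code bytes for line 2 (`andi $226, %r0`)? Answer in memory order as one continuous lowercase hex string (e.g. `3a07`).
e2c8

line 2 (andi): pack op=0x19:5|rd=0:3|imm=226:8 = 0xc8e2; little→ e2 c8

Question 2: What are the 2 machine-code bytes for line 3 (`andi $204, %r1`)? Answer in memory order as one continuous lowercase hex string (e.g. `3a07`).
L3: andi op=0x19:5|rd=1:3|imm=204:8 ⇒ 0xc9cc ⇒ little cc c9

ccc9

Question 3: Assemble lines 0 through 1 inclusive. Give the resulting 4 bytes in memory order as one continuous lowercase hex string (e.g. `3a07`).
0. inv fields op=0x18:5|rd=3:3|pad=0:8 → word c300h → 00 c3
1. jnz fields op=0x10:5|imm=4:11 → word 8004h → 04 80

00c30480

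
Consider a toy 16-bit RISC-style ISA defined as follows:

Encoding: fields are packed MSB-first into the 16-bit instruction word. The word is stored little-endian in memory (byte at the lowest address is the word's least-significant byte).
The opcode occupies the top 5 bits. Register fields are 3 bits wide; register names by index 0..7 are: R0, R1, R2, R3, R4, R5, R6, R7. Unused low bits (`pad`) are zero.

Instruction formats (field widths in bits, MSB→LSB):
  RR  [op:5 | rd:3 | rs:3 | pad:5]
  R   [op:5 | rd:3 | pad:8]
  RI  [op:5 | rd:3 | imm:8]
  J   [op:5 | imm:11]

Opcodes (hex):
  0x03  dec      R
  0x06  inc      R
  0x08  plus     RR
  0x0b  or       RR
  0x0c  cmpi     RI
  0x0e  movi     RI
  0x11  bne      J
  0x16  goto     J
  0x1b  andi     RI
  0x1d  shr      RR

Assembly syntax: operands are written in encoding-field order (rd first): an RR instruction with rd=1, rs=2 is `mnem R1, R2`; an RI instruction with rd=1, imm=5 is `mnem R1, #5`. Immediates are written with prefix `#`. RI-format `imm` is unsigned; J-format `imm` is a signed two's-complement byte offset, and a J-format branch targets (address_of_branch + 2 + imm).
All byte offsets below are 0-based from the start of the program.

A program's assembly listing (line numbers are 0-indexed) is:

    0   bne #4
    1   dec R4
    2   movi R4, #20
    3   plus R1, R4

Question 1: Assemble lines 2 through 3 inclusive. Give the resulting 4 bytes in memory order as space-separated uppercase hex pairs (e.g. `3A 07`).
2. movi fields op=0xe:5|rd=4:3|imm=20:8 → word 7414h → 14 74
3. plus fields op=0x8:5|rd=1:3|rs=4:3|pad=0:5 → word 4180h → 80 41

14 74 80 41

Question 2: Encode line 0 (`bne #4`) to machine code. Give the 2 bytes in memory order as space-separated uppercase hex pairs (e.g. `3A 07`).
04 88

line 0 (bne): pack op=0x11:5|imm=4:11 = 0x8804; little→ 04 88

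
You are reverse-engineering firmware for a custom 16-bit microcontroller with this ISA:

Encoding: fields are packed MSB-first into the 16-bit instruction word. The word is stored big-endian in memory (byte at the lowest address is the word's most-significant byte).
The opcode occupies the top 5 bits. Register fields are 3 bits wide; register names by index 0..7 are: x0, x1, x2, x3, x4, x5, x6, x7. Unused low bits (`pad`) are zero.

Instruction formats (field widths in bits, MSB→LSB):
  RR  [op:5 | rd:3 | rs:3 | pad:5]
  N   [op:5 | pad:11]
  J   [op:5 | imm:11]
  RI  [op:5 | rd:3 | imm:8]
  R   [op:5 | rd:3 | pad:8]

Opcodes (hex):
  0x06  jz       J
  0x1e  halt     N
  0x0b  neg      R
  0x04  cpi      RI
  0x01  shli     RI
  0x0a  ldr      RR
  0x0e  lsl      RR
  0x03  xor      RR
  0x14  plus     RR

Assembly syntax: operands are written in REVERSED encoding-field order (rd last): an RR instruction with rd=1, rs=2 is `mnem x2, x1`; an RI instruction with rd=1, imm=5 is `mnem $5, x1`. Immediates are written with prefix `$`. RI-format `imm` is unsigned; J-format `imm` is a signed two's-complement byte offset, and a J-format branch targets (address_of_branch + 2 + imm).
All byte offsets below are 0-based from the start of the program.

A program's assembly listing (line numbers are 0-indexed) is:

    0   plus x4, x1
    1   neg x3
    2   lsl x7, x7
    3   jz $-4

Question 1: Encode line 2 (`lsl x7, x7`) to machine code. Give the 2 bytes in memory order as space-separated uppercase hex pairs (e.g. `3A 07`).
77 E0

line 2 (lsl): pack op=0xe:5|rd=7:3|rs=7:3|pad=0:5 = 0x77e0; big→ 77 e0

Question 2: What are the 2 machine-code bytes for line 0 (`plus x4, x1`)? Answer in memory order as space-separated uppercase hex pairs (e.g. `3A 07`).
A1 80

line 0 (plus): pack op=0x14:5|rd=1:3|rs=4:3|pad=0:5 = 0xa180; big→ a1 80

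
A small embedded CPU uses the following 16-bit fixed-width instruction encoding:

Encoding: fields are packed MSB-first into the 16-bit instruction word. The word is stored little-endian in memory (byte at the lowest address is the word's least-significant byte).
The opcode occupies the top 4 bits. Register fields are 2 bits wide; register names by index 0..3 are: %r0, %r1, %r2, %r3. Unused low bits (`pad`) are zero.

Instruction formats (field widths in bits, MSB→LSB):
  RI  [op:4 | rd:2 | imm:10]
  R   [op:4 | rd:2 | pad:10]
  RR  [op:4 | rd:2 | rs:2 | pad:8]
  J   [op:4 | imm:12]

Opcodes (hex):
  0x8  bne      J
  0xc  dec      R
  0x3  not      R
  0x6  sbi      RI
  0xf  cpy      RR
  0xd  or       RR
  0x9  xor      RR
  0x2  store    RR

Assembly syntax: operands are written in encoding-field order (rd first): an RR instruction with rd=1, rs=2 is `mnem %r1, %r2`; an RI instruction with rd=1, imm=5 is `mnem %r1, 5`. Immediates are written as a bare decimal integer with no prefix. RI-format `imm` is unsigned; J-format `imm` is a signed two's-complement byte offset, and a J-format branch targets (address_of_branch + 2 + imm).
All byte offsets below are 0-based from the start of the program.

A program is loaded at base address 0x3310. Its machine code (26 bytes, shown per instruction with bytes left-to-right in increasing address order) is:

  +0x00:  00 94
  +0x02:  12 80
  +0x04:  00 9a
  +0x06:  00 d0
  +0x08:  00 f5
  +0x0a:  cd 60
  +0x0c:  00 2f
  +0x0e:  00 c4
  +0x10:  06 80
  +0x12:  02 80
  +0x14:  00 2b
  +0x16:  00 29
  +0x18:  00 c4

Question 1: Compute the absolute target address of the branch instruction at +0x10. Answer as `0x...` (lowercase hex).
0x3328

+0x10: 06 80 ⇒ word 0x8006 (little)
  opcode bits[15:12]=0x8: bne/J
  [11:0] imm=6 = 6
  target = base 0x3310 + off 0x10 + 2 + imm 6 = 0x3328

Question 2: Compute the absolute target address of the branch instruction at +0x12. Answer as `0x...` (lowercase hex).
[12] 02 80 → 0x8002
  opcode bits[15:12]=0x8: bne/J
  imm: (w>>0)&0xfff=0x2 → 2
  target = base 0x3310 + off 0x12 + 2 + imm 2 = 0x3326

0x3326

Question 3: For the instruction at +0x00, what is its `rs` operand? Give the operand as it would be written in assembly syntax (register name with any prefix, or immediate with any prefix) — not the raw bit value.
@+00  little-endian(00 94) = 0x9400
  op=0x9400>>12=0x9 ⇒ xor (RR)
  [11:10] rd=1 = %r1
  [9:8] rs=0 = %r0

%r0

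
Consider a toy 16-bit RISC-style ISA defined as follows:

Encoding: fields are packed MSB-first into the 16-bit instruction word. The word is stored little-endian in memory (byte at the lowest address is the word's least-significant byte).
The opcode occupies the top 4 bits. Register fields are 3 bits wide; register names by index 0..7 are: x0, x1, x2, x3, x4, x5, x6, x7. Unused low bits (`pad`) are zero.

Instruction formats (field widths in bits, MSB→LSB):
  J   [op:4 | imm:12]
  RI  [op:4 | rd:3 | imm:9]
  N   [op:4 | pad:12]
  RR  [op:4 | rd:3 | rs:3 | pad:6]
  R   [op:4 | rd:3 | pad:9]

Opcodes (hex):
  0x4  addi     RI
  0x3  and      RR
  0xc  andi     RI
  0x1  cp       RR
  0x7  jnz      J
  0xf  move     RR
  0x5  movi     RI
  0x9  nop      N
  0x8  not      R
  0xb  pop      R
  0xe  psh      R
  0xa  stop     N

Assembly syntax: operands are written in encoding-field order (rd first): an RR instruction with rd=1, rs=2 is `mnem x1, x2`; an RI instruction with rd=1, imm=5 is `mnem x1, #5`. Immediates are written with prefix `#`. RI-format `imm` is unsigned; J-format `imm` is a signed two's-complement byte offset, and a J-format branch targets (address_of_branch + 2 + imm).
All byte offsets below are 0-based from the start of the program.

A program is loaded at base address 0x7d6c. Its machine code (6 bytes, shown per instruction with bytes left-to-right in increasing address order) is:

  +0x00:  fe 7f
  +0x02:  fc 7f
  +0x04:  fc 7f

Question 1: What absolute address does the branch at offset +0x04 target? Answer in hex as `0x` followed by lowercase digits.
@+04  little-endian(fc 7f) = 0x7ffc
  op=0x7ffc>>12=0x7 ⇒ jnz (J)
  imm@[11:0]=0xffc (s12→-4) ⇒ #-4
  target = base 0x7d6c + off 0x04 + 2 + imm -4 = 0x7d6e

0x7d6e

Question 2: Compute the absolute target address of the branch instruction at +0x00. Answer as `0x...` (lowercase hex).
0x7d6c

off 0x00: read fe 7f as little → 0x7ffe
  op=0x7ffe>>12=0x7 ⇒ jnz (J)
  [11:0] imm=4094 (s12→-2) = #-2
  target = base 0x7d6c + off 0x00 + 2 + imm -2 = 0x7d6c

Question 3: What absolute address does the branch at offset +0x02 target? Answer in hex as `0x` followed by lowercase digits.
+0x02: fc 7f ⇒ word 0x7ffc (little)
  opcode bits[15:12]=0x7: jnz/J
  [11:0] imm=4092 (s12→-4) = #-4
  target = base 0x7d6c + off 0x02 + 2 + imm -4 = 0x7d6c

0x7d6c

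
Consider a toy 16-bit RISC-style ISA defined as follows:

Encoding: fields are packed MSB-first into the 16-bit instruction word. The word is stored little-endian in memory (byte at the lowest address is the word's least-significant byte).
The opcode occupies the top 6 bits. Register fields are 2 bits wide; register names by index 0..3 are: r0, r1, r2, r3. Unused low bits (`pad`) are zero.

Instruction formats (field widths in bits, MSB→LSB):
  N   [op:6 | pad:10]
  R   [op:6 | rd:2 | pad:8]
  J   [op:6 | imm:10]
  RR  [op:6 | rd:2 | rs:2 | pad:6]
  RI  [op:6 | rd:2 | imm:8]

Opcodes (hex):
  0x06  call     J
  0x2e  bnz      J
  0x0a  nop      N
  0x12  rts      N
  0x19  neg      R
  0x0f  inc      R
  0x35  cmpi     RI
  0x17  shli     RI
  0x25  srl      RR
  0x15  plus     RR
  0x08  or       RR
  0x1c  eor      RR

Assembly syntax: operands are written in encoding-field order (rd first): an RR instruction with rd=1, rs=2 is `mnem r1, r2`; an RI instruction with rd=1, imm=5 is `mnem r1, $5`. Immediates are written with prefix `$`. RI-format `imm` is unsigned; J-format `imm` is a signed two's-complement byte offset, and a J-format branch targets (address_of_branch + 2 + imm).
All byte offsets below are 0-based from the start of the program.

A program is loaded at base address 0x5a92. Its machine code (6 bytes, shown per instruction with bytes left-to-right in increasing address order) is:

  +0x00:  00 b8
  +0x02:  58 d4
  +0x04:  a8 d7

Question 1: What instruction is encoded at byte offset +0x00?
[00] 00 b8 → 0xb800
  opcode bits[15:10]=0x2e: bnz/J
  imm@[9:0]=0x0 ⇒ $0

bnz $0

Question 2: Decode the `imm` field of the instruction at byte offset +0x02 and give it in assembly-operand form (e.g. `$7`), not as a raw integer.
@+02  little-endian(58 d4) = 0xd458
  op=0xd458>>10=0x35 ⇒ cmpi (RI)
  rd: (w>>8)&0x3=0x0 → r0
  imm: (w>>0)&0xff=0x58 → $88

$88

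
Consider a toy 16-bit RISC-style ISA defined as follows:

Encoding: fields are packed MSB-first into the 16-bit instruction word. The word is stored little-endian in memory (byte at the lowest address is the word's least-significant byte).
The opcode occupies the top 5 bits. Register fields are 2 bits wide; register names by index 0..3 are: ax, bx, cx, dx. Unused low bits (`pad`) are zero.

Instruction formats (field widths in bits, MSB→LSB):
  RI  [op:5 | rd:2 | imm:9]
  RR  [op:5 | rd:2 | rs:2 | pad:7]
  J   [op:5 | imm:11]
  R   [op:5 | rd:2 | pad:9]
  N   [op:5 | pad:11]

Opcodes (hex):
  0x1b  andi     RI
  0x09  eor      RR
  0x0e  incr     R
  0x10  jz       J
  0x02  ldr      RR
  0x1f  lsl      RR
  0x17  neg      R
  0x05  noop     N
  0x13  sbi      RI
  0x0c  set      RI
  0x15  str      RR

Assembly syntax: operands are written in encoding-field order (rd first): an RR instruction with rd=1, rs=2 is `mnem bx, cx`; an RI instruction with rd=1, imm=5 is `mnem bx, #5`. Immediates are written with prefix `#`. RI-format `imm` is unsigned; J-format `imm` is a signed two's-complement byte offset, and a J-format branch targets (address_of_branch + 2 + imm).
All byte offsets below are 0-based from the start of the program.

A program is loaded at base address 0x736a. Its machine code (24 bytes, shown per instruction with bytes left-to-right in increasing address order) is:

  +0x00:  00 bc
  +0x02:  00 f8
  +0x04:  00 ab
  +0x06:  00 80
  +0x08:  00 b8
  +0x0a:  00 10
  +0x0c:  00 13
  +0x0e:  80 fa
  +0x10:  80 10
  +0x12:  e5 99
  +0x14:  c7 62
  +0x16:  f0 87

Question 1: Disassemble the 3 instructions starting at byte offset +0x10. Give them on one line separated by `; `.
ldr ax, bx; sbi ax, #485; set bx, #199

off 0x10: read 80 10 as little → 0x1080
  op=0x1080>>11=0x2 ⇒ ldr (RR)
  rd: (w>>9)&0x3=0x0 → ax
  rs: (w>>7)&0x3=0x1 → bx
off 0x12: read e5 99 as little → 0x99e5
  op=0x99e5>>11=0x13 ⇒ sbi (RI)
  rd: (w>>9)&0x3=0x0 → ax
  imm: (w>>0)&0x1ff=0x1e5 → #485
off 0x14: read c7 62 as little → 0x62c7
  op=0x62c7>>11=0xc ⇒ set (RI)
  rd: (w>>9)&0x3=0x1 → bx
  imm: (w>>0)&0x1ff=0xc7 → #199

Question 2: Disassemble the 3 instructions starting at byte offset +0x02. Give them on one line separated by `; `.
lsl ax, ax; str bx, cx; jz #0

@+02  little-endian(00 f8) = 0xf800
  opcode bits[15:11]=0x1f: lsl/RR
  rd: (w>>9)&0x3=0x0 → ax
  rs: (w>>7)&0x3=0x0 → ax
@+04  little-endian(00 ab) = 0xab00
  opcode bits[15:11]=0x15: str/RR
  rd: (w>>9)&0x3=0x1 → bx
  rs: (w>>7)&0x3=0x2 → cx
@+06  little-endian(00 80) = 0x8000
  opcode bits[15:11]=0x10: jz/J
  imm: (w>>0)&0x7ff=0x0 → #0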